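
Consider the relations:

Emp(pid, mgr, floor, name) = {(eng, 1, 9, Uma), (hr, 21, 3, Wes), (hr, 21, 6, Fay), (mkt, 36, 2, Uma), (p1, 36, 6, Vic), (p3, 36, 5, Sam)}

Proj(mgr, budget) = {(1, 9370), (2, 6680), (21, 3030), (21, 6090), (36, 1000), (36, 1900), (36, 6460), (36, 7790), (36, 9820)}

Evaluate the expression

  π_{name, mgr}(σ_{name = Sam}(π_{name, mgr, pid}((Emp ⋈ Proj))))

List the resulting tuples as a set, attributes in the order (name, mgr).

Natural join on mgr: {(eng, 1, 9, Uma, 9370), (hr, 21, 3, Wes, 3030), (hr, 21, 3, Wes, 6090), (hr, 21, 6, Fay, 3030), (hr, 21, 6, Fay, 6090), (mkt, 36, 2, Uma, 1000), (mkt, 36, 2, Uma, 1900), (mkt, 36, 2, Uma, 6460), (mkt, 36, 2, Uma, 7790), (mkt, 36, 2, Uma, 9820), (p1, 36, 6, Vic, 1000), (p1, 36, 6, Vic, 1900), (p1, 36, 6, Vic, 6460), (p1, 36, 6, Vic, 7790), (p1, 36, 6, Vic, 9820), (p3, 36, 5, Sam, 1000), (p3, 36, 5, Sam, 1900), (p3, 36, 5, Sam, 6460), (p3, 36, 5, Sam, 7790), (p3, 36, 5, Sam, 9820)}
π[name, mgr, pid]: project onto (name, mgr, pid) (14 duplicate(s) eliminated) → {(Fay, 21, hr), (Sam, 36, p3), (Uma, 1, eng), (Uma, 36, mkt), (Vic, 36, p1), (Wes, 21, hr)}
σ[name = Sam]: keep tuples satisfying name = Sam → {(Sam, 36, p3)}
π[name, mgr]: project onto (name, mgr) → {(Sam, 36)}

{(Sam, 36)}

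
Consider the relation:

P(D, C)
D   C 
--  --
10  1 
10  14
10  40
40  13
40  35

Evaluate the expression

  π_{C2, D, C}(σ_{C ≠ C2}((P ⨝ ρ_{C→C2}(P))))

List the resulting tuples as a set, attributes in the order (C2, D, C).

ρ[C→C2]: schema becomes (D, C2); tuples unchanged.
P ⋈ ρ_{C→C2}(P) (natural join on D): {(10, 1, 1), (10, 1, 14), (10, 1, 40), (10, 14, 1), (10, 14, 14), (10, 14, 40), (10, 40, 1), (10, 40, 14), (10, 40, 40), (40, 13, 13), (40, 13, 35), (40, 35, 13), (40, 35, 35)}
Filtering on C ≠ C2 leaves {(10, 1, 14), (10, 1, 40), (10, 14, 1), (10, 14, 40), (10, 40, 1), (10, 40, 14), (40, 13, 35), (40, 35, 13)}.
Keep only column(s) C2, D, C: {(1, 10, 14), (1, 10, 40), (13, 40, 35), (14, 10, 1), (14, 10, 40), (35, 40, 13), (40, 10, 1), (40, 10, 14)}

{(1, 10, 14), (1, 10, 40), (13, 40, 35), (14, 10, 1), (14, 10, 40), (35, 40, 13), (40, 10, 1), (40, 10, 14)}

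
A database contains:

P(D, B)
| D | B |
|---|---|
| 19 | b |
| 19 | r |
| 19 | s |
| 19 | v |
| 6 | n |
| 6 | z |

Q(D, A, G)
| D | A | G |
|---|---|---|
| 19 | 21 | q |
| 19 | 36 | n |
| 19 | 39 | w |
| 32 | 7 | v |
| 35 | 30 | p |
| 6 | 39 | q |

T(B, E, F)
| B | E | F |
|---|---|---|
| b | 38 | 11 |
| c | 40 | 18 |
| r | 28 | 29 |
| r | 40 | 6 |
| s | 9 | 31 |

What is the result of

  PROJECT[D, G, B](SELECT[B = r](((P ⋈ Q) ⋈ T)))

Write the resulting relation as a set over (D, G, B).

{(19, n, r), (19, q, r), (19, w, r)}

Joining P and Q on D yields {(19, b, 21, q), (19, b, 36, n), (19, b, 39, w), (19, r, 21, q), (19, r, 36, n), (19, r, 39, w), (19, s, 21, q), (19, s, 36, n), (19, s, 39, w), (19, v, 21, q), (19, v, 36, n), (19, v, 39, w), (6, n, 39, q), (6, z, 39, q)}.
Joining (P ⋈ Q) and T on B yields {(19, b, 21, q, 38, 11), (19, b, 36, n, 38, 11), (19, b, 39, w, 38, 11), (19, r, 21, q, 28, 29), (19, r, 21, q, 40, 6), (19, r, 36, n, 28, 29), (19, r, 36, n, 40, 6), (19, r, 39, w, 28, 29), (19, r, 39, w, 40, 6), (19, s, 21, q, 9, 31), (19, s, 36, n, 9, 31), (19, s, 39, w, 9, 31)}.
σ[B = r]: keep tuples satisfying B = r → {(19, r, 21, q, 28, 29), (19, r, 21, q, 40, 6), (19, r, 36, n, 28, 29), (19, r, 36, n, 40, 6), (19, r, 39, w, 28, 29), (19, r, 39, w, 40, 6)}
Projecting to D, G, B (3 duplicate(s) eliminated): {(19, n, r), (19, q, r), (19, w, r)}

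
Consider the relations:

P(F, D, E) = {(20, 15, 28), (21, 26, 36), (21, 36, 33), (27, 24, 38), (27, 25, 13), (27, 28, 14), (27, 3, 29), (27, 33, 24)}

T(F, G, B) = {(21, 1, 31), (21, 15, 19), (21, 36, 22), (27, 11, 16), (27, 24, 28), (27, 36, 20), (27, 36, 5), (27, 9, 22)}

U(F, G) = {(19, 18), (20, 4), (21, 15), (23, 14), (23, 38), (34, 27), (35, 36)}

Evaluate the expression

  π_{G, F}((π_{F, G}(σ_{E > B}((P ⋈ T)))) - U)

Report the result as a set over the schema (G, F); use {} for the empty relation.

Natural join on F: {(21, 26, 36, 1, 31), (21, 26, 36, 15, 19), (21, 26, 36, 36, 22), (21, 36, 33, 1, 31), (21, 36, 33, 15, 19), (21, 36, 33, 36, 22), (27, 24, 38, 11, 16), (27, 24, 38, 24, 28), (27, 24, 38, 36, 20), (27, 24, 38, 36, 5), (27, 24, 38, 9, 22), (27, 25, 13, 11, 16), (27, 25, 13, 24, 28), (27, 25, 13, 36, 20), (27, 25, 13, 36, 5), (27, 25, 13, 9, 22), (27, 28, 14, 11, 16), (27, 28, 14, 24, 28), (27, 28, 14, 36, 20), (27, 28, 14, 36, 5), (27, 28, 14, 9, 22), (27, 3, 29, 11, 16), (27, 3, 29, 24, 28), (27, 3, 29, 36, 20), (27, 3, 29, 36, 5), (27, 3, 29, 9, 22), (27, 33, 24, 11, 16), (27, 33, 24, 24, 28), (27, 33, 24, 36, 20), (27, 33, 24, 36, 5), (27, 33, 24, 9, 22)}
σ[E > B]: keep tuples satisfying E > B → {(21, 26, 36, 1, 31), (21, 26, 36, 15, 19), (21, 26, 36, 36, 22), (21, 36, 33, 1, 31), (21, 36, 33, 15, 19), (21, 36, 33, 36, 22), (27, 24, 38, 11, 16), (27, 24, 38, 24, 28), (27, 24, 38, 36, 20), (27, 24, 38, 36, 5), (27, 24, 38, 9, 22), (27, 25, 13, 36, 5), (27, 28, 14, 36, 5), (27, 3, 29, 11, 16), (27, 3, 29, 24, 28), (27, 3, 29, 36, 20), (27, 3, 29, 36, 5), (27, 3, 29, 9, 22), (27, 33, 24, 11, 16), (27, 33, 24, 36, 20), (27, 33, 24, 36, 5), (27, 33, 24, 9, 22)}
Projecting to F, G (15 duplicate(s) eliminated): {(21, 1), (21, 15), (21, 36), (27, 11), (27, 24), (27, 36), (27, 9)}
Difference: {(21, 1), (21, 15), (21, 36), (27, 11), (27, 24), (27, 36), (27, 9)} with {(19, 18), (20, 4), (21, 15), (23, 14), (23, 38), (34, 27), (35, 36)} → {(21, 1), (21, 36), (27, 11), (27, 24), (27, 36), (27, 9)}
Projecting to G, F: {(1, 21), (11, 27), (24, 27), (36, 21), (36, 27), (9, 27)}

{(1, 21), (11, 27), (24, 27), (36, 21), (36, 27), (9, 27)}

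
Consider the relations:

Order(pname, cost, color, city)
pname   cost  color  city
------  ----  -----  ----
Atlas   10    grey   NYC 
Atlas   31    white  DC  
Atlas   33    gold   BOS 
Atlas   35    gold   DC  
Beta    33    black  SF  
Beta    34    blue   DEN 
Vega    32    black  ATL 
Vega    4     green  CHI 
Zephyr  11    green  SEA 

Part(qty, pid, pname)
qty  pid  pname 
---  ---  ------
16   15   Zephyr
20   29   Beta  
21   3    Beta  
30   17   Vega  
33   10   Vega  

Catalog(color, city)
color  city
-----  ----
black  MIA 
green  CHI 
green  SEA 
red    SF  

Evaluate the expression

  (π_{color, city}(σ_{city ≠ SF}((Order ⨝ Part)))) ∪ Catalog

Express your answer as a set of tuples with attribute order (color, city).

Joining Order and Part on pname yields {(Beta, 33, black, SF, 20, 29), (Beta, 33, black, SF, 21, 3), (Beta, 34, blue, DEN, 20, 29), (Beta, 34, blue, DEN, 21, 3), (Vega, 32, black, ATL, 30, 17), (Vega, 32, black, ATL, 33, 10), (Vega, 4, green, CHI, 30, 17), (Vega, 4, green, CHI, 33, 10), (Zephyr, 11, green, SEA, 16, 15)}.
Selection city ≠ SF: {(Beta, 34, blue, DEN, 20, 29), (Beta, 34, blue, DEN, 21, 3), (Vega, 32, black, ATL, 30, 17), (Vega, 32, black, ATL, 33, 10), (Vega, 4, green, CHI, 30, 17), (Vega, 4, green, CHI, 33, 10), (Zephyr, 11, green, SEA, 16, 15)}
Projecting to color, city (3 duplicate(s) eliminated): {(black, ATL), (blue, DEN), (green, CHI), (green, SEA)}
Set union of the two operands is {(black, ATL), (black, MIA), (blue, DEN), (green, CHI), (green, SEA), (red, SF)}.

{(black, ATL), (black, MIA), (blue, DEN), (green, CHI), (green, SEA), (red, SF)}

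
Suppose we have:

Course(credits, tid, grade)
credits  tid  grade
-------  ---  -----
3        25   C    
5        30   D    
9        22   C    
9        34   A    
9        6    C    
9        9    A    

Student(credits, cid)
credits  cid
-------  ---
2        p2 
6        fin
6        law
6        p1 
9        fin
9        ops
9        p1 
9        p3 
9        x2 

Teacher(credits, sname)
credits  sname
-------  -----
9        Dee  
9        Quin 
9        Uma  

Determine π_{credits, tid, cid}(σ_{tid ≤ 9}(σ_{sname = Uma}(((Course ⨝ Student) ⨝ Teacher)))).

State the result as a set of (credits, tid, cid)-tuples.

{(9, 6, fin), (9, 6, ops), (9, 6, p1), (9, 6, p3), (9, 6, x2), (9, 9, fin), (9, 9, ops), (9, 9, p1), (9, 9, p3), (9, 9, x2)}

Joining Course and Student on credits yields {(9, 22, C, fin), (9, 22, C, ops), (9, 22, C, p1), (9, 22, C, p3), (9, 22, C, x2), (9, 34, A, fin), (9, 34, A, ops), (9, 34, A, p1), (9, 34, A, p3), (9, 34, A, x2), (9, 6, C, fin), (9, 6, C, ops), (9, 6, C, p1), (9, 6, C, p3), (9, 6, C, x2), (9, 9, A, fin), (9, 9, A, ops), (9, 9, A, p1), (9, 9, A, p3), (9, 9, A, x2)}.
Joining (Course ⨝ Student) and Teacher on credits yields {(9, 22, C, fin, Dee), (9, 22, C, fin, Quin), (9, 22, C, fin, Uma), (9, 22, C, ops, Dee), (9, 22, C, ops, Quin), (9, 22, C, ops, Uma), (9, 22, C, p1, Dee), (9, 22, C, p1, Quin), (9, 22, C, p1, Uma), (9, 22, C, p3, Dee), (9, 22, C, p3, Quin), (9, 22, C, p3, Uma), (9, 22, C, x2, Dee), (9, 22, C, x2, Quin), (9, 22, C, x2, Uma), (9, 34, A, fin, Dee), (9, 34, A, fin, Quin), (9, 34, A, fin, Uma), (9, 34, A, ops, Dee), (9, 34, A, ops, Quin), (9, 34, A, ops, Uma), (9, 34, A, p1, Dee), (9, 34, A, p1, Quin), (9, 34, A, p1, Uma), (9, 34, A, p3, Dee), (9, 34, A, p3, Quin), (9, 34, A, p3, Uma), (9, 34, A, x2, Dee), (9, 34, A, x2, Quin), (9, 34, A, x2, Uma), (9, 6, C, fin, Dee), (9, 6, C, fin, Quin), (9, 6, C, fin, Uma), (9, 6, C, ops, Dee), (9, 6, C, ops, Quin), (9, 6, C, ops, Uma), (9, 6, C, p1, Dee), (9, 6, C, p1, Quin), (9, 6, C, p1, Uma), (9, 6, C, p3, Dee), (9, 6, C, p3, Quin), (9, 6, C, p3, Uma), (9, 6, C, x2, Dee), (9, 6, C, x2, Quin), (9, 6, C, x2, Uma), (9, 9, A, fin, Dee), (9, 9, A, fin, Quin), (9, 9, A, fin, Uma), (9, 9, A, ops, Dee), (9, 9, A, ops, Quin), (9, 9, A, ops, Uma), (9, 9, A, p1, Dee), (9, 9, A, p1, Quin), (9, 9, A, p1, Uma), (9, 9, A, p3, Dee), (9, 9, A, p3, Quin), (9, 9, A, p3, Uma), (9, 9, A, x2, Dee), (9, 9, A, x2, Quin), (9, 9, A, x2, Uma)}.
Filtering on sname = Uma leaves {(9, 22, C, fin, Uma), (9, 22, C, ops, Uma), (9, 22, C, p1, Uma), (9, 22, C, p3, Uma), (9, 22, C, x2, Uma), (9, 34, A, fin, Uma), (9, 34, A, ops, Uma), (9, 34, A, p1, Uma), (9, 34, A, p3, Uma), (9, 34, A, x2, Uma), (9, 6, C, fin, Uma), (9, 6, C, ops, Uma), (9, 6, C, p1, Uma), (9, 6, C, p3, Uma), (9, 6, C, x2, Uma), (9, 9, A, fin, Uma), (9, 9, A, ops, Uma), (9, 9, A, p1, Uma), (9, 9, A, p3, Uma), (9, 9, A, x2, Uma)}.
Filtering on tid ≤ 9 leaves {(9, 6, C, fin, Uma), (9, 6, C, ops, Uma), (9, 6, C, p1, Uma), (9, 6, C, p3, Uma), (9, 6, C, x2, Uma), (9, 9, A, fin, Uma), (9, 9, A, ops, Uma), (9, 9, A, p1, Uma), (9, 9, A, p3, Uma), (9, 9, A, x2, Uma)}.
Keep only column(s) credits, tid, cid: {(9, 6, fin), (9, 6, ops), (9, 6, p1), (9, 6, p3), (9, 6, x2), (9, 9, fin), (9, 9, ops), (9, 9, p1), (9, 9, p3), (9, 9, x2)}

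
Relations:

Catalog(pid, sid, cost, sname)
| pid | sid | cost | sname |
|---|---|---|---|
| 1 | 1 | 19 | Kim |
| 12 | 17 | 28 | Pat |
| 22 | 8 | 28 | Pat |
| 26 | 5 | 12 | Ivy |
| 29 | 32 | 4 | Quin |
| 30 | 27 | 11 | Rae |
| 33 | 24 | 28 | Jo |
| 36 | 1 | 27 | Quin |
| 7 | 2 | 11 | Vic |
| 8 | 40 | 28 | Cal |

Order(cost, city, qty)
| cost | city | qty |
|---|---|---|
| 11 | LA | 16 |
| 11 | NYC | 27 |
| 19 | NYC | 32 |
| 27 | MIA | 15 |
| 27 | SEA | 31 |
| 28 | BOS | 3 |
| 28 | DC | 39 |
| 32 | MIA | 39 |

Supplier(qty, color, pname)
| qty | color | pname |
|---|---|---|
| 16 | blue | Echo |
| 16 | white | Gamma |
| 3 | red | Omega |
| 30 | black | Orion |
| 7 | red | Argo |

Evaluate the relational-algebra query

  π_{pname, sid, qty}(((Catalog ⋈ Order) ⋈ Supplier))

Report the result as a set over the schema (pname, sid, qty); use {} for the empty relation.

{(Echo, 2, 16), (Echo, 27, 16), (Gamma, 2, 16), (Gamma, 27, 16), (Omega, 17, 3), (Omega, 24, 3), (Omega, 40, 3), (Omega, 8, 3)}

Natural join on cost: {(1, 1, 19, Kim, NYC, 32), (12, 17, 28, Pat, BOS, 3), (12, 17, 28, Pat, DC, 39), (22, 8, 28, Pat, BOS, 3), (22, 8, 28, Pat, DC, 39), (30, 27, 11, Rae, LA, 16), (30, 27, 11, Rae, NYC, 27), (33, 24, 28, Jo, BOS, 3), (33, 24, 28, Jo, DC, 39), (36, 1, 27, Quin, MIA, 15), (36, 1, 27, Quin, SEA, 31), (7, 2, 11, Vic, LA, 16), (7, 2, 11, Vic, NYC, 27), (8, 40, 28, Cal, BOS, 3), (8, 40, 28, Cal, DC, 39)}
Natural join on qty: {(12, 17, 28, Pat, BOS, 3, red, Omega), (22, 8, 28, Pat, BOS, 3, red, Omega), (30, 27, 11, Rae, LA, 16, blue, Echo), (30, 27, 11, Rae, LA, 16, white, Gamma), (33, 24, 28, Jo, BOS, 3, red, Omega), (7, 2, 11, Vic, LA, 16, blue, Echo), (7, 2, 11, Vic, LA, 16, white, Gamma), (8, 40, 28, Cal, BOS, 3, red, Omega)}
π[pname, sid, qty]: project onto (pname, sid, qty) → {(Echo, 2, 16), (Echo, 27, 16), (Gamma, 2, 16), (Gamma, 27, 16), (Omega, 17, 3), (Omega, 24, 3), (Omega, 40, 3), (Omega, 8, 3)}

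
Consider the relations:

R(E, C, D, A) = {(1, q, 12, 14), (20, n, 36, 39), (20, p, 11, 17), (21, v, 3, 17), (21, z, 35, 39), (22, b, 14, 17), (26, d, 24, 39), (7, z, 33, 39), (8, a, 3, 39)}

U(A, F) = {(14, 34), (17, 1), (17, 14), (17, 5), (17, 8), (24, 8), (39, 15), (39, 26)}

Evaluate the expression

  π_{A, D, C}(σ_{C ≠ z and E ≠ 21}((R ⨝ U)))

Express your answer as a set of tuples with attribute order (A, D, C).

Natural join on A: {(1, q, 12, 14, 34), (20, n, 36, 39, 15), (20, n, 36, 39, 26), (20, p, 11, 17, 1), (20, p, 11, 17, 14), (20, p, 11, 17, 5), (20, p, 11, 17, 8), (21, v, 3, 17, 1), (21, v, 3, 17, 14), (21, v, 3, 17, 5), (21, v, 3, 17, 8), (21, z, 35, 39, 15), (21, z, 35, 39, 26), (22, b, 14, 17, 1), (22, b, 14, 17, 14), (22, b, 14, 17, 5), (22, b, 14, 17, 8), (26, d, 24, 39, 15), (26, d, 24, 39, 26), (7, z, 33, 39, 15), (7, z, 33, 39, 26), (8, a, 3, 39, 15), (8, a, 3, 39, 26)}
σ[C ≠ z and E ≠ 21]: keep tuples satisfying C ≠ z and E ≠ 21 → {(1, q, 12, 14, 34), (20, n, 36, 39, 15), (20, n, 36, 39, 26), (20, p, 11, 17, 1), (20, p, 11, 17, 14), (20, p, 11, 17, 5), (20, p, 11, 17, 8), (22, b, 14, 17, 1), (22, b, 14, 17, 14), (22, b, 14, 17, 5), (22, b, 14, 17, 8), (26, d, 24, 39, 15), (26, d, 24, 39, 26), (8, a, 3, 39, 15), (8, a, 3, 39, 26)}
Projecting to A, D, C (9 duplicate(s) eliminated): {(14, 12, q), (17, 11, p), (17, 14, b), (39, 24, d), (39, 3, a), (39, 36, n)}

{(14, 12, q), (17, 11, p), (17, 14, b), (39, 24, d), (39, 3, a), (39, 36, n)}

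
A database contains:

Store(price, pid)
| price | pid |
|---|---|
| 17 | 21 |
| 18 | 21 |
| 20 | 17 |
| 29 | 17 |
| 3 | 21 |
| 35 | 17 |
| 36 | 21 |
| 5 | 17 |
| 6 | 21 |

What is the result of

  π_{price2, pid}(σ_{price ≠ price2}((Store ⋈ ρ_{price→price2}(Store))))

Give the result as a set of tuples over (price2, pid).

{(17, 21), (18, 21), (20, 17), (29, 17), (3, 21), (35, 17), (36, 21), (5, 17), (6, 21)}

ρ[price→price2]: schema becomes (price2, pid); tuples unchanged.
Natural join on pid: {(17, 21, 17), (17, 21, 18), (17, 21, 3), (17, 21, 36), (17, 21, 6), (18, 21, 17), (18, 21, 18), (18, 21, 3), (18, 21, 36), (18, 21, 6), (20, 17, 20), (20, 17, 29), (20, 17, 35), (20, 17, 5), (29, 17, 20), (29, 17, 29), (29, 17, 35), (29, 17, 5), (3, 21, 17), (3, 21, 18), (3, 21, 3), (3, 21, 36), (3, 21, 6), (35, 17, 20), (35, 17, 29), (35, 17, 35), (35, 17, 5), (36, 21, 17), (36, 21, 18), (36, 21, 3), (36, 21, 36), (36, 21, 6), (5, 17, 20), (5, 17, 29), (5, 17, 35), (5, 17, 5), (6, 21, 17), (6, 21, 18), (6, 21, 3), (6, 21, 36), (6, 21, 6)}
σ[price ≠ price2]: keep tuples satisfying price ≠ price2 → {(17, 21, 18), (17, 21, 3), (17, 21, 36), (17, 21, 6), (18, 21, 17), (18, 21, 3), (18, 21, 36), (18, 21, 6), (20, 17, 29), (20, 17, 35), (20, 17, 5), (29, 17, 20), (29, 17, 35), (29, 17, 5), (3, 21, 17), (3, 21, 18), (3, 21, 36), (3, 21, 6), (35, 17, 20), (35, 17, 29), (35, 17, 5), (36, 21, 17), (36, 21, 18), (36, 21, 3), (36, 21, 6), (5, 17, 20), (5, 17, 29), (5, 17, 35), (6, 21, 17), (6, 21, 18), (6, 21, 3), (6, 21, 36)}
Keep only column(s) price2, pid (23 duplicate(s) eliminated): {(17, 21), (18, 21), (20, 17), (29, 17), (3, 21), (35, 17), (36, 21), (5, 17), (6, 21)}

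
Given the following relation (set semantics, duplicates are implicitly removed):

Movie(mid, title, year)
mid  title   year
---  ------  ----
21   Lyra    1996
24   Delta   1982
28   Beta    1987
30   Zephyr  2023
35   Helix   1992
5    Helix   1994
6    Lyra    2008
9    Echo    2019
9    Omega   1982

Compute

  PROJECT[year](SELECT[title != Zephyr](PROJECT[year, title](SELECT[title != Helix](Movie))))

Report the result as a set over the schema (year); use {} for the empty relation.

Apply σ_{title != Helix}; surviving tuples: {(21, Lyra, 1996), (24, Delta, 1982), (28, Beta, 1987), (30, Zephyr, 2023), (6, Lyra, 2008), (9, Echo, 2019), (9, Omega, 1982)}
π[year, title]: project onto (year, title) → {(1982, Delta), (1982, Omega), (1987, Beta), (1996, Lyra), (2008, Lyra), (2019, Echo), (2023, Zephyr)}
Apply σ_{title != Zephyr}; surviving tuples: {(1982, Delta), (1982, Omega), (1987, Beta), (1996, Lyra), (2008, Lyra), (2019, Echo)}
π[year]: project onto (year) (1 duplicate(s) eliminated) → {1982, 1987, 1996, 2008, 2019}

{1982, 1987, 1996, 2008, 2019}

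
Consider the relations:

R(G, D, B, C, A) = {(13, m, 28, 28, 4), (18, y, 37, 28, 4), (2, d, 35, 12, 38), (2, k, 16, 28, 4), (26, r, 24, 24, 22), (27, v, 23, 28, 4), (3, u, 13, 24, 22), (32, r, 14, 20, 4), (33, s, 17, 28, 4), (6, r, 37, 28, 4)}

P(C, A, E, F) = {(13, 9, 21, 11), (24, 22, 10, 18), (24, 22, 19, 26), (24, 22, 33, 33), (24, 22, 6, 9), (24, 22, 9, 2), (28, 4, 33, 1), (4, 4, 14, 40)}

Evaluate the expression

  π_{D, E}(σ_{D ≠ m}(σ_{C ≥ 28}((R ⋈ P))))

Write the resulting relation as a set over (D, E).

Joining R and P on C, A yields {(13, m, 28, 28, 4, 33, 1), (18, y, 37, 28, 4, 33, 1), (2, k, 16, 28, 4, 33, 1), (26, r, 24, 24, 22, 10, 18), (26, r, 24, 24, 22, 19, 26), (26, r, 24, 24, 22, 33, 33), (26, r, 24, 24, 22, 6, 9), (26, r, 24, 24, 22, 9, 2), (27, v, 23, 28, 4, 33, 1), (3, u, 13, 24, 22, 10, 18), (3, u, 13, 24, 22, 19, 26), (3, u, 13, 24, 22, 33, 33), (3, u, 13, 24, 22, 6, 9), (3, u, 13, 24, 22, 9, 2), (33, s, 17, 28, 4, 33, 1), (6, r, 37, 28, 4, 33, 1)}.
Apply σ_{C ≥ 28}; surviving tuples: {(13, m, 28, 28, 4, 33, 1), (18, y, 37, 28, 4, 33, 1), (2, k, 16, 28, 4, 33, 1), (27, v, 23, 28, 4, 33, 1), (33, s, 17, 28, 4, 33, 1), (6, r, 37, 28, 4, 33, 1)}
Apply σ_{D ≠ m}; surviving tuples: {(18, y, 37, 28, 4, 33, 1), (2, k, 16, 28, 4, 33, 1), (27, v, 23, 28, 4, 33, 1), (33, s, 17, 28, 4, 33, 1), (6, r, 37, 28, 4, 33, 1)}
π_{D, E} gives {(k, 33), (r, 33), (s, 33), (v, 33), (y, 33)}.

{(k, 33), (r, 33), (s, 33), (v, 33), (y, 33)}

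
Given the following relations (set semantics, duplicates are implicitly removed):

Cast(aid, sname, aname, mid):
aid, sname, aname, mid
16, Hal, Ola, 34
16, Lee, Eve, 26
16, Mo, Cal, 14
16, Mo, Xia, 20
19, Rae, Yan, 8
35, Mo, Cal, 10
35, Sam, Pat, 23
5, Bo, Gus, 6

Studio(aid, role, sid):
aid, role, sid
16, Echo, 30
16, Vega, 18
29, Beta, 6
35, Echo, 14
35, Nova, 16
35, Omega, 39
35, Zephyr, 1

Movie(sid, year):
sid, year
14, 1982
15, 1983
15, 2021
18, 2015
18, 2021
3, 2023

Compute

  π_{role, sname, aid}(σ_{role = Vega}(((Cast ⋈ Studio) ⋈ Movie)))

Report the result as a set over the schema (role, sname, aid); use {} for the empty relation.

Joining Cast and Studio on aid yields {(16, Hal, Ola, 34, Echo, 30), (16, Hal, Ola, 34, Vega, 18), (16, Lee, Eve, 26, Echo, 30), (16, Lee, Eve, 26, Vega, 18), (16, Mo, Cal, 14, Echo, 30), (16, Mo, Cal, 14, Vega, 18), (16, Mo, Xia, 20, Echo, 30), (16, Mo, Xia, 20, Vega, 18), (35, Mo, Cal, 10, Echo, 14), (35, Mo, Cal, 10, Nova, 16), (35, Mo, Cal, 10, Omega, 39), (35, Mo, Cal, 10, Zephyr, 1), (35, Sam, Pat, 23, Echo, 14), (35, Sam, Pat, 23, Nova, 16), (35, Sam, Pat, 23, Omega, 39), (35, Sam, Pat, 23, Zephyr, 1)}.
Joining (Cast ⋈ Studio) and Movie on sid yields {(16, Hal, Ola, 34, Vega, 18, 2015), (16, Hal, Ola, 34, Vega, 18, 2021), (16, Lee, Eve, 26, Vega, 18, 2015), (16, Lee, Eve, 26, Vega, 18, 2021), (16, Mo, Cal, 14, Vega, 18, 2015), (16, Mo, Cal, 14, Vega, 18, 2021), (16, Mo, Xia, 20, Vega, 18, 2015), (16, Mo, Xia, 20, Vega, 18, 2021), (35, Mo, Cal, 10, Echo, 14, 1982), (35, Sam, Pat, 23, Echo, 14, 1982)}.
Apply σ_{role = Vega}; surviving tuples: {(16, Hal, Ola, 34, Vega, 18, 2015), (16, Hal, Ola, 34, Vega, 18, 2021), (16, Lee, Eve, 26, Vega, 18, 2015), (16, Lee, Eve, 26, Vega, 18, 2021), (16, Mo, Cal, 14, Vega, 18, 2015), (16, Mo, Cal, 14, Vega, 18, 2021), (16, Mo, Xia, 20, Vega, 18, 2015), (16, Mo, Xia, 20, Vega, 18, 2021)}
Keep only column(s) role, sname, aid (5 duplicate(s) eliminated): {(Vega, Hal, 16), (Vega, Lee, 16), (Vega, Mo, 16)}

{(Vega, Hal, 16), (Vega, Lee, 16), (Vega, Mo, 16)}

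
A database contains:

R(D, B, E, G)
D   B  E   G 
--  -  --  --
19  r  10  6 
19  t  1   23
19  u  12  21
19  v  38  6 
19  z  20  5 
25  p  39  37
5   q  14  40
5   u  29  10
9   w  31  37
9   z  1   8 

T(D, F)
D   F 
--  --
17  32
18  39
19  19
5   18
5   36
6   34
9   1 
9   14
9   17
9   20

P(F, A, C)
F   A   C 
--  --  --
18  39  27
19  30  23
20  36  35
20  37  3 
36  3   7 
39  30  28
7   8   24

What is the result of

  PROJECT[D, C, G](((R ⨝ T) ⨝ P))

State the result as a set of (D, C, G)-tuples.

Joining R and T on D yields {(19, r, 10, 6, 19), (19, t, 1, 23, 19), (19, u, 12, 21, 19), (19, v, 38, 6, 19), (19, z, 20, 5, 19), (5, q, 14, 40, 18), (5, q, 14, 40, 36), (5, u, 29, 10, 18), (5, u, 29, 10, 36), (9, w, 31, 37, 1), (9, w, 31, 37, 14), (9, w, 31, 37, 17), (9, w, 31, 37, 20), (9, z, 1, 8, 1), (9, z, 1, 8, 14), (9, z, 1, 8, 17), (9, z, 1, 8, 20)}.
Joining (R ⨝ T) and P on F yields {(19, r, 10, 6, 19, 30, 23), (19, t, 1, 23, 19, 30, 23), (19, u, 12, 21, 19, 30, 23), (19, v, 38, 6, 19, 30, 23), (19, z, 20, 5, 19, 30, 23), (5, q, 14, 40, 18, 39, 27), (5, q, 14, 40, 36, 3, 7), (5, u, 29, 10, 18, 39, 27), (5, u, 29, 10, 36, 3, 7), (9, w, 31, 37, 20, 36, 35), (9, w, 31, 37, 20, 37, 3), (9, z, 1, 8, 20, 36, 35), (9, z, 1, 8, 20, 37, 3)}.
π[D, C, G]: project onto (D, C, G) (1 duplicate(s) eliminated) → {(19, 23, 21), (19, 23, 23), (19, 23, 5), (19, 23, 6), (5, 27, 10), (5, 27, 40), (5, 7, 10), (5, 7, 40), (9, 3, 37), (9, 3, 8), (9, 35, 37), (9, 35, 8)}

{(19, 23, 21), (19, 23, 23), (19, 23, 5), (19, 23, 6), (5, 27, 10), (5, 27, 40), (5, 7, 10), (5, 7, 40), (9, 3, 37), (9, 3, 8), (9, 35, 37), (9, 35, 8)}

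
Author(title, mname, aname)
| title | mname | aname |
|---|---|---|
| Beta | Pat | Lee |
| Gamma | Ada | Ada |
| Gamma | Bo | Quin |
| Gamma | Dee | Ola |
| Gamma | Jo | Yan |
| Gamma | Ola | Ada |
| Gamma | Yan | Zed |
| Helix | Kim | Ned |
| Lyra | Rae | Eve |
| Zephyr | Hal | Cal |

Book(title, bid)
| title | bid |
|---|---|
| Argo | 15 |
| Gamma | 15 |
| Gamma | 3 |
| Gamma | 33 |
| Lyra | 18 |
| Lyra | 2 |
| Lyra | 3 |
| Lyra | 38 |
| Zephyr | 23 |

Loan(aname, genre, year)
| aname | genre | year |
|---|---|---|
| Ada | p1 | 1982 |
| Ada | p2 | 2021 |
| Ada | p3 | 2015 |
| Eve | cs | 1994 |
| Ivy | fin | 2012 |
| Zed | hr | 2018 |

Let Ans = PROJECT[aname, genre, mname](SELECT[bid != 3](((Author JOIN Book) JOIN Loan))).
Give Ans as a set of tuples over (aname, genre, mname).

{(Ada, p1, Ada), (Ada, p1, Ola), (Ada, p2, Ada), (Ada, p2, Ola), (Ada, p3, Ada), (Ada, p3, Ola), (Eve, cs, Rae), (Zed, hr, Yan)}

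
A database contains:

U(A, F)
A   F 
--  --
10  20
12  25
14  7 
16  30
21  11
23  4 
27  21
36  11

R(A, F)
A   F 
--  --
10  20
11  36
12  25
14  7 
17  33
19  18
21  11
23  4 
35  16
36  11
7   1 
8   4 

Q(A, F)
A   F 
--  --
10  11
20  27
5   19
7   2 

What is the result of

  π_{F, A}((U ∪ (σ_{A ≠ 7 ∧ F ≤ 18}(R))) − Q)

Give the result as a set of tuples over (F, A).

{(11, 21), (11, 36), (16, 35), (18, 19), (20, 10), (21, 27), (25, 12), (30, 16), (4, 23), (4, 8), (7, 14)}

Filtering on A ≠ 7 ∧ F ≤ 18 leaves {(14, 7), (19, 18), (21, 11), (23, 4), (35, 16), (36, 11), (8, 4)}.
Union: {(10, 20), (12, 25), (14, 7), (16, 30), (21, 11), (23, 4), (27, 21), (36, 11)} with {(14, 7), (19, 18), (21, 11), (23, 4), (35, 16), (36, 11), (8, 4)} → {(10, 20), (12, 25), (14, 7), (16, 30), (19, 18), (21, 11), (23, 4), (27, 21), (35, 16), (36, 11), (8, 4)}
Difference: {(10, 20), (12, 25), (14, 7), (16, 30), (19, 18), (21, 11), (23, 4), (27, 21), (35, 16), (36, 11), (8, 4)} with {(10, 11), (20, 27), (5, 19), (7, 2)} → {(10, 20), (12, 25), (14, 7), (16, 30), (19, 18), (21, 11), (23, 4), (27, 21), (35, 16), (36, 11), (8, 4)}
Projecting to F, A: {(11, 21), (11, 36), (16, 35), (18, 19), (20, 10), (21, 27), (25, 12), (30, 16), (4, 23), (4, 8), (7, 14)}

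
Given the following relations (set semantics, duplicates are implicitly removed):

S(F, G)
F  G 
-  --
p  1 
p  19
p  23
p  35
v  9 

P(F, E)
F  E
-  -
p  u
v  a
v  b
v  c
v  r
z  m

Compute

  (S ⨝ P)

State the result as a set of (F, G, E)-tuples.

{(p, 1, u), (p, 19, u), (p, 23, u), (p, 35, u), (v, 9, a), (v, 9, b), (v, 9, c), (v, 9, r)}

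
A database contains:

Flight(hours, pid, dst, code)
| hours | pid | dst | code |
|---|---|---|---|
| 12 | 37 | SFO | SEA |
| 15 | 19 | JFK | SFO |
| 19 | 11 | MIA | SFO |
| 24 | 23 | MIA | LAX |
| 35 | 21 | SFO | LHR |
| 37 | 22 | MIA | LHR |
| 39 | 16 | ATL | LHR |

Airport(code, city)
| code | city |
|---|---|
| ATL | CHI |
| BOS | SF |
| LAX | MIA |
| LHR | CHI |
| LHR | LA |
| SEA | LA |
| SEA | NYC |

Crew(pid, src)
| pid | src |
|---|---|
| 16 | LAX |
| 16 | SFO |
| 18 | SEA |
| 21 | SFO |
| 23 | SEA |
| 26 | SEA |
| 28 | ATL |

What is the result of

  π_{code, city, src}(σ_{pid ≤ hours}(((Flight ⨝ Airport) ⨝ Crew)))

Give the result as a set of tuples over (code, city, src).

{(LAX, MIA, SEA), (LHR, CHI, LAX), (LHR, CHI, SFO), (LHR, LA, LAX), (LHR, LA, SFO)}

Joining Flight and Airport on code yields {(12, 37, SFO, SEA, LA), (12, 37, SFO, SEA, NYC), (24, 23, MIA, LAX, MIA), (35, 21, SFO, LHR, CHI), (35, 21, SFO, LHR, LA), (37, 22, MIA, LHR, CHI), (37, 22, MIA, LHR, LA), (39, 16, ATL, LHR, CHI), (39, 16, ATL, LHR, LA)}.
Joining (Flight ⨝ Airport) and Crew on pid yields {(24, 23, MIA, LAX, MIA, SEA), (35, 21, SFO, LHR, CHI, SFO), (35, 21, SFO, LHR, LA, SFO), (39, 16, ATL, LHR, CHI, LAX), (39, 16, ATL, LHR, CHI, SFO), (39, 16, ATL, LHR, LA, LAX), (39, 16, ATL, LHR, LA, SFO)}.
Apply σ_{pid ≤ hours}; surviving tuples: {(24, 23, MIA, LAX, MIA, SEA), (35, 21, SFO, LHR, CHI, SFO), (35, 21, SFO, LHR, LA, SFO), (39, 16, ATL, LHR, CHI, LAX), (39, 16, ATL, LHR, CHI, SFO), (39, 16, ATL, LHR, LA, LAX), (39, 16, ATL, LHR, LA, SFO)}
π[code, city, src]: project onto (code, city, src) (2 duplicate(s) eliminated) → {(LAX, MIA, SEA), (LHR, CHI, LAX), (LHR, CHI, SFO), (LHR, LA, LAX), (LHR, LA, SFO)}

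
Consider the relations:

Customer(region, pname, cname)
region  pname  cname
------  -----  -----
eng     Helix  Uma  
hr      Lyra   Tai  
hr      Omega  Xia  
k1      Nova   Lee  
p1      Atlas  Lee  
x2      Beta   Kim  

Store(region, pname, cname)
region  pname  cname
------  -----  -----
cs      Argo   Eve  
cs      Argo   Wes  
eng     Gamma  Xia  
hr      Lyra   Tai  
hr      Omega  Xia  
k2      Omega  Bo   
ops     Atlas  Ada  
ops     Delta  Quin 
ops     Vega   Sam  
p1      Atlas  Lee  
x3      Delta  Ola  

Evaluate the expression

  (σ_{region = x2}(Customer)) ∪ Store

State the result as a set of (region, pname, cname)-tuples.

Selection region = x2: {(x2, Beta, Kim)}
Taking the union: {(cs, Argo, Eve), (cs, Argo, Wes), (eng, Gamma, Xia), (hr, Lyra, Tai), (hr, Omega, Xia), (k2, Omega, Bo), (ops, Atlas, Ada), (ops, Delta, Quin), (ops, Vega, Sam), (p1, Atlas, Lee), (x2, Beta, Kim), (x3, Delta, Ola)}

{(cs, Argo, Eve), (cs, Argo, Wes), (eng, Gamma, Xia), (hr, Lyra, Tai), (hr, Omega, Xia), (k2, Omega, Bo), (ops, Atlas, Ada), (ops, Delta, Quin), (ops, Vega, Sam), (p1, Atlas, Lee), (x2, Beta, Kim), (x3, Delta, Ola)}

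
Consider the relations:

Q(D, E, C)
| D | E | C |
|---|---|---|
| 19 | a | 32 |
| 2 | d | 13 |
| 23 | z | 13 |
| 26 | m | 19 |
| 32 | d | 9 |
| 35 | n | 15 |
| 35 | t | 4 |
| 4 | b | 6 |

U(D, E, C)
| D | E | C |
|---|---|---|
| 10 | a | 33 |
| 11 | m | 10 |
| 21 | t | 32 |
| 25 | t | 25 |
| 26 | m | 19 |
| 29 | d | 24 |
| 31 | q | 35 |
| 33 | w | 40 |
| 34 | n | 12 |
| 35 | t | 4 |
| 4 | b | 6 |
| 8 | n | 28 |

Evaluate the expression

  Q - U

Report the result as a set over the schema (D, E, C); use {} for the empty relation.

{(19, a, 32), (2, d, 13), (23, z, 13), (32, d, 9), (35, n, 15)}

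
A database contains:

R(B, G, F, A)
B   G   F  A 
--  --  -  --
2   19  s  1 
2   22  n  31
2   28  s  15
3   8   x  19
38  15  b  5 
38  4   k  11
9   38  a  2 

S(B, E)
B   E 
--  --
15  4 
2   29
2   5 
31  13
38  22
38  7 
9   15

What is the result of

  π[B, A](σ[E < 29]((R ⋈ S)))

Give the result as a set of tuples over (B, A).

Natural join on B: {(2, 19, s, 1, 29), (2, 19, s, 1, 5), (2, 22, n, 31, 29), (2, 22, n, 31, 5), (2, 28, s, 15, 29), (2, 28, s, 15, 5), (38, 15, b, 5, 22), (38, 15, b, 5, 7), (38, 4, k, 11, 22), (38, 4, k, 11, 7), (9, 38, a, 2, 15)}
Selection E < 29: {(2, 19, s, 1, 5), (2, 22, n, 31, 5), (2, 28, s, 15, 5), (38, 15, b, 5, 22), (38, 15, b, 5, 7), (38, 4, k, 11, 22), (38, 4, k, 11, 7), (9, 38, a, 2, 15)}
π[B, A]: project onto (B, A) (2 duplicate(s) eliminated) → {(2, 1), (2, 15), (2, 31), (38, 11), (38, 5), (9, 2)}

{(2, 1), (2, 15), (2, 31), (38, 11), (38, 5), (9, 2)}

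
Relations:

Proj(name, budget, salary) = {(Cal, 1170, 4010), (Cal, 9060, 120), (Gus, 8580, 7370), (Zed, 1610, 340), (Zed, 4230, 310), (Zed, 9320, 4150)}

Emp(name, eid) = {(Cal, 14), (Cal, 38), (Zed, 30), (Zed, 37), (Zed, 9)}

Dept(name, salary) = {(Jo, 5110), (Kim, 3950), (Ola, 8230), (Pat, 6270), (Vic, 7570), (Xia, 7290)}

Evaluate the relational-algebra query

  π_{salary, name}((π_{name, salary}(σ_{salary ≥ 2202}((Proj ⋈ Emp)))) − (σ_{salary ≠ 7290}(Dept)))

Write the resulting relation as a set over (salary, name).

Joining Proj and Emp on name yields {(Cal, 1170, 4010, 14), (Cal, 1170, 4010, 38), (Cal, 9060, 120, 14), (Cal, 9060, 120, 38), (Zed, 1610, 340, 30), (Zed, 1610, 340, 37), (Zed, 1610, 340, 9), (Zed, 4230, 310, 30), (Zed, 4230, 310, 37), (Zed, 4230, 310, 9), (Zed, 9320, 4150, 30), (Zed, 9320, 4150, 37), (Zed, 9320, 4150, 9)}.
Filtering on salary ≥ 2202 leaves {(Cal, 1170, 4010, 14), (Cal, 1170, 4010, 38), (Zed, 9320, 4150, 30), (Zed, 9320, 4150, 37), (Zed, 9320, 4150, 9)}.
π[name, salary]: project onto (name, salary) (3 duplicate(s) eliminated) → {(Cal, 4010), (Zed, 4150)}
Filtering on salary ≠ 7290 leaves {(Jo, 5110), (Kim, 3950), (Ola, 8230), (Pat, 6270), (Vic, 7570)}.
Difference: {(Cal, 4010), (Zed, 4150)} with {(Jo, 5110), (Kim, 3950), (Ola, 8230), (Pat, 6270), (Vic, 7570)} → {(Cal, 4010), (Zed, 4150)}
π[salary, name]: project onto (salary, name) → {(4010, Cal), (4150, Zed)}

{(4010, Cal), (4150, Zed)}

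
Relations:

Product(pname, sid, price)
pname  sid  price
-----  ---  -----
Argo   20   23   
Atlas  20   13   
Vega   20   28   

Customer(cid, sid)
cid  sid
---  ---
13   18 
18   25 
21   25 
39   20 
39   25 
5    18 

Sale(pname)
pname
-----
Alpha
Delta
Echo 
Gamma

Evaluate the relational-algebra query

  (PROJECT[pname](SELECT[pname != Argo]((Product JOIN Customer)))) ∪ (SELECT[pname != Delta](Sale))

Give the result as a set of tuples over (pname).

{Alpha, Atlas, Echo, Gamma, Vega}

Product ⋈ Customer (natural join on sid): {(Argo, 20, 23, 39), (Atlas, 20, 13, 39), (Vega, 20, 28, 39)}
Apply σ_{pname != Argo}; surviving tuples: {(Atlas, 20, 13, 39), (Vega, 20, 28, 39)}
π_{pname} gives {Atlas, Vega}.
Apply σ_{pname != Delta}; surviving tuples: {Alpha, Echo, Gamma}
Union: {Atlas, Vega} with {Alpha, Echo, Gamma} → {Alpha, Atlas, Echo, Gamma, Vega}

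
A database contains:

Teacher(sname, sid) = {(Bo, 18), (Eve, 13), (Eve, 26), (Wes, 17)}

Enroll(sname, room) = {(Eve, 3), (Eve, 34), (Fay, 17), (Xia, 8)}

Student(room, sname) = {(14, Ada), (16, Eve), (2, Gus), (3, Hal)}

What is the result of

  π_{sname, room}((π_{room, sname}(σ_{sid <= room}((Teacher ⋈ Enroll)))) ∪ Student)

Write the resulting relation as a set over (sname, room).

{(Ada, 14), (Eve, 16), (Eve, 34), (Gus, 2), (Hal, 3)}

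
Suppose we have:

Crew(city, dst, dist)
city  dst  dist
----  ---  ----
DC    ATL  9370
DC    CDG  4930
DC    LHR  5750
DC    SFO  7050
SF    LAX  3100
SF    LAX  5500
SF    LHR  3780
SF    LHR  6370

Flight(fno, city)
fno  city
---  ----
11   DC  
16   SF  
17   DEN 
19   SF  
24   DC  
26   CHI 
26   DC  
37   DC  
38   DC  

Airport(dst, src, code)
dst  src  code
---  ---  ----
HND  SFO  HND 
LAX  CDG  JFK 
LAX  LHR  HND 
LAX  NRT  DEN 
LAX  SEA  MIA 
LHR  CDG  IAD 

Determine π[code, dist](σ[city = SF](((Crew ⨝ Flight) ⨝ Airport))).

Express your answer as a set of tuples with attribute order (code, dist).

{(DEN, 3100), (DEN, 5500), (HND, 3100), (HND, 5500), (IAD, 3780), (IAD, 6370), (JFK, 3100), (JFK, 5500), (MIA, 3100), (MIA, 5500)}

Natural join on city: {(DC, ATL, 9370, 11), (DC, ATL, 9370, 24), (DC, ATL, 9370, 26), (DC, ATL, 9370, 37), (DC, ATL, 9370, 38), (DC, CDG, 4930, 11), (DC, CDG, 4930, 24), (DC, CDG, 4930, 26), (DC, CDG, 4930, 37), (DC, CDG, 4930, 38), (DC, LHR, 5750, 11), (DC, LHR, 5750, 24), (DC, LHR, 5750, 26), (DC, LHR, 5750, 37), (DC, LHR, 5750, 38), (DC, SFO, 7050, 11), (DC, SFO, 7050, 24), (DC, SFO, 7050, 26), (DC, SFO, 7050, 37), (DC, SFO, 7050, 38), (SF, LAX, 3100, 16), (SF, LAX, 3100, 19), (SF, LAX, 5500, 16), (SF, LAX, 5500, 19), (SF, LHR, 3780, 16), (SF, LHR, 3780, 19), (SF, LHR, 6370, 16), (SF, LHR, 6370, 19)}
Natural join on dst: {(DC, LHR, 5750, 11, CDG, IAD), (DC, LHR, 5750, 24, CDG, IAD), (DC, LHR, 5750, 26, CDG, IAD), (DC, LHR, 5750, 37, CDG, IAD), (DC, LHR, 5750, 38, CDG, IAD), (SF, LAX, 3100, 16, CDG, JFK), (SF, LAX, 3100, 16, LHR, HND), (SF, LAX, 3100, 16, NRT, DEN), (SF, LAX, 3100, 16, SEA, MIA), (SF, LAX, 3100, 19, CDG, JFK), (SF, LAX, 3100, 19, LHR, HND), (SF, LAX, 3100, 19, NRT, DEN), (SF, LAX, 3100, 19, SEA, MIA), (SF, LAX, 5500, 16, CDG, JFK), (SF, LAX, 5500, 16, LHR, HND), (SF, LAX, 5500, 16, NRT, DEN), (SF, LAX, 5500, 16, SEA, MIA), (SF, LAX, 5500, 19, CDG, JFK), (SF, LAX, 5500, 19, LHR, HND), (SF, LAX, 5500, 19, NRT, DEN), (SF, LAX, 5500, 19, SEA, MIA), (SF, LHR, 3780, 16, CDG, IAD), (SF, LHR, 3780, 19, CDG, IAD), (SF, LHR, 6370, 16, CDG, IAD), (SF, LHR, 6370, 19, CDG, IAD)}
Filtering on city = SF leaves {(SF, LAX, 3100, 16, CDG, JFK), (SF, LAX, 3100, 16, LHR, HND), (SF, LAX, 3100, 16, NRT, DEN), (SF, LAX, 3100, 16, SEA, MIA), (SF, LAX, 3100, 19, CDG, JFK), (SF, LAX, 3100, 19, LHR, HND), (SF, LAX, 3100, 19, NRT, DEN), (SF, LAX, 3100, 19, SEA, MIA), (SF, LAX, 5500, 16, CDG, JFK), (SF, LAX, 5500, 16, LHR, HND), (SF, LAX, 5500, 16, NRT, DEN), (SF, LAX, 5500, 16, SEA, MIA), (SF, LAX, 5500, 19, CDG, JFK), (SF, LAX, 5500, 19, LHR, HND), (SF, LAX, 5500, 19, NRT, DEN), (SF, LAX, 5500, 19, SEA, MIA), (SF, LHR, 3780, 16, CDG, IAD), (SF, LHR, 3780, 19, CDG, IAD), (SF, LHR, 6370, 16, CDG, IAD), (SF, LHR, 6370, 19, CDG, IAD)}.
Keep only column(s) code, dist (10 duplicate(s) eliminated): {(DEN, 3100), (DEN, 5500), (HND, 3100), (HND, 5500), (IAD, 3780), (IAD, 6370), (JFK, 3100), (JFK, 5500), (MIA, 3100), (MIA, 5500)}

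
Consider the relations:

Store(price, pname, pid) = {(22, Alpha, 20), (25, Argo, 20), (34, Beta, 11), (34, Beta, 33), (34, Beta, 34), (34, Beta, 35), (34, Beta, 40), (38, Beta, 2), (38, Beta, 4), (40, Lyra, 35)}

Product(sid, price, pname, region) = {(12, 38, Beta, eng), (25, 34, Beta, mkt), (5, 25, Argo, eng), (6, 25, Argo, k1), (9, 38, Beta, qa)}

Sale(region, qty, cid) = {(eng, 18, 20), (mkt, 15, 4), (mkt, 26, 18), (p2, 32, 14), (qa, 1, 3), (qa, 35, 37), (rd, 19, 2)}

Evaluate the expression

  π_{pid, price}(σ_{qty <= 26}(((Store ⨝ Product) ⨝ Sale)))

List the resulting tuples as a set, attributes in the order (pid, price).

{(11, 34), (2, 38), (20, 25), (33, 34), (34, 34), (35, 34), (4, 38), (40, 34)}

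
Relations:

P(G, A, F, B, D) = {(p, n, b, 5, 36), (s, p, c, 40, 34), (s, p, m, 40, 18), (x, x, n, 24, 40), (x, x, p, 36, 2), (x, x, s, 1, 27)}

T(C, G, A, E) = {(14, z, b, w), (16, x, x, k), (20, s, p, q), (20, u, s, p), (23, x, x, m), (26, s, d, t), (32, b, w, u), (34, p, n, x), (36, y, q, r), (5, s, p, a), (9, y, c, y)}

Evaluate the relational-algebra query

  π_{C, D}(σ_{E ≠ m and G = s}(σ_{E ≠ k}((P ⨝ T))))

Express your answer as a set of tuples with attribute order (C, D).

{(20, 18), (20, 34), (5, 18), (5, 34)}

P ⋈ T (natural join on G, A): {(p, n, b, 5, 36, 34, x), (s, p, c, 40, 34, 20, q), (s, p, c, 40, 34, 5, a), (s, p, m, 40, 18, 20, q), (s, p, m, 40, 18, 5, a), (x, x, n, 24, 40, 16, k), (x, x, n, 24, 40, 23, m), (x, x, p, 36, 2, 16, k), (x, x, p, 36, 2, 23, m), (x, x, s, 1, 27, 16, k), (x, x, s, 1, 27, 23, m)}
Selection E ≠ k: {(p, n, b, 5, 36, 34, x), (s, p, c, 40, 34, 20, q), (s, p, c, 40, 34, 5, a), (s, p, m, 40, 18, 20, q), (s, p, m, 40, 18, 5, a), (x, x, n, 24, 40, 23, m), (x, x, p, 36, 2, 23, m), (x, x, s, 1, 27, 23, m)}
Selection E ≠ m and G = s: {(s, p, c, 40, 34, 20, q), (s, p, c, 40, 34, 5, a), (s, p, m, 40, 18, 20, q), (s, p, m, 40, 18, 5, a)}
π[C, D]: project onto (C, D) → {(20, 18), (20, 34), (5, 18), (5, 34)}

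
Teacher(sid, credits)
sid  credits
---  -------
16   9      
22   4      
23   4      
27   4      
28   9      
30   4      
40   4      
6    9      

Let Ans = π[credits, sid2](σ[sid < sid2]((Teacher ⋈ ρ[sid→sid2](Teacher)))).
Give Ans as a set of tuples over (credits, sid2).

ρ[sid→sid2]: schema becomes (sid2, credits); tuples unchanged.
Joining Teacher and ρ[sid→sid2](Teacher) on credits yields {(16, 9, 16), (16, 9, 28), (16, 9, 6), (22, 4, 22), (22, 4, 23), (22, 4, 27), (22, 4, 30), (22, 4, 40), (23, 4, 22), (23, 4, 23), (23, 4, 27), (23, 4, 30), (23, 4, 40), (27, 4, 22), (27, 4, 23), (27, 4, 27), (27, 4, 30), (27, 4, 40), (28, 9, 16), (28, 9, 28), (28, 9, 6), (30, 4, 22), (30, 4, 23), (30, 4, 27), (30, 4, 30), (30, 4, 40), (40, 4, 22), (40, 4, 23), (40, 4, 27), (40, 4, 30), (40, 4, 40), (6, 9, 16), (6, 9, 28), (6, 9, 6)}.
Apply σ_{sid < sid2}; surviving tuples: {(16, 9, 28), (22, 4, 23), (22, 4, 27), (22, 4, 30), (22, 4, 40), (23, 4, 27), (23, 4, 30), (23, 4, 40), (27, 4, 30), (27, 4, 40), (30, 4, 40), (6, 9, 16), (6, 9, 28)}
Keep only column(s) credits, sid2 (7 duplicate(s) eliminated): {(4, 23), (4, 27), (4, 30), (4, 40), (9, 16), (9, 28)}

{(4, 23), (4, 27), (4, 30), (4, 40), (9, 16), (9, 28)}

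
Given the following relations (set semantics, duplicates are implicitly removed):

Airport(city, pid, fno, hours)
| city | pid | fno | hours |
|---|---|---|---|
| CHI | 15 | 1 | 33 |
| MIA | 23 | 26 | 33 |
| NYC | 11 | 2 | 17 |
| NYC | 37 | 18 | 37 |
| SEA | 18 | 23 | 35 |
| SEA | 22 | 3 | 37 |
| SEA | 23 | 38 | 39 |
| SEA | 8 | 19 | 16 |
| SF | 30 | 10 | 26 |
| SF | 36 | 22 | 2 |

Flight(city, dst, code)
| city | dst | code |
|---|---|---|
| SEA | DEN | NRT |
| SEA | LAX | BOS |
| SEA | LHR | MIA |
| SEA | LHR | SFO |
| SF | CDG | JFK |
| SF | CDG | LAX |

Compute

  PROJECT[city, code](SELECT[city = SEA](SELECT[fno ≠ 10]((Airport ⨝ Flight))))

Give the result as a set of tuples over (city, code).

{(SEA, BOS), (SEA, MIA), (SEA, NRT), (SEA, SFO)}

Airport ⋈ Flight (natural join on city): {(SEA, 18, 23, 35, DEN, NRT), (SEA, 18, 23, 35, LAX, BOS), (SEA, 18, 23, 35, LHR, MIA), (SEA, 18, 23, 35, LHR, SFO), (SEA, 22, 3, 37, DEN, NRT), (SEA, 22, 3, 37, LAX, BOS), (SEA, 22, 3, 37, LHR, MIA), (SEA, 22, 3, 37, LHR, SFO), (SEA, 23, 38, 39, DEN, NRT), (SEA, 23, 38, 39, LAX, BOS), (SEA, 23, 38, 39, LHR, MIA), (SEA, 23, 38, 39, LHR, SFO), (SEA, 8, 19, 16, DEN, NRT), (SEA, 8, 19, 16, LAX, BOS), (SEA, 8, 19, 16, LHR, MIA), (SEA, 8, 19, 16, LHR, SFO), (SF, 30, 10, 26, CDG, JFK), (SF, 30, 10, 26, CDG, LAX), (SF, 36, 22, 2, CDG, JFK), (SF, 36, 22, 2, CDG, LAX)}
Selection fno ≠ 10: {(SEA, 18, 23, 35, DEN, NRT), (SEA, 18, 23, 35, LAX, BOS), (SEA, 18, 23, 35, LHR, MIA), (SEA, 18, 23, 35, LHR, SFO), (SEA, 22, 3, 37, DEN, NRT), (SEA, 22, 3, 37, LAX, BOS), (SEA, 22, 3, 37, LHR, MIA), (SEA, 22, 3, 37, LHR, SFO), (SEA, 23, 38, 39, DEN, NRT), (SEA, 23, 38, 39, LAX, BOS), (SEA, 23, 38, 39, LHR, MIA), (SEA, 23, 38, 39, LHR, SFO), (SEA, 8, 19, 16, DEN, NRT), (SEA, 8, 19, 16, LAX, BOS), (SEA, 8, 19, 16, LHR, MIA), (SEA, 8, 19, 16, LHR, SFO), (SF, 36, 22, 2, CDG, JFK), (SF, 36, 22, 2, CDG, LAX)}
Selection city = SEA: {(SEA, 18, 23, 35, DEN, NRT), (SEA, 18, 23, 35, LAX, BOS), (SEA, 18, 23, 35, LHR, MIA), (SEA, 18, 23, 35, LHR, SFO), (SEA, 22, 3, 37, DEN, NRT), (SEA, 22, 3, 37, LAX, BOS), (SEA, 22, 3, 37, LHR, MIA), (SEA, 22, 3, 37, LHR, SFO), (SEA, 23, 38, 39, DEN, NRT), (SEA, 23, 38, 39, LAX, BOS), (SEA, 23, 38, 39, LHR, MIA), (SEA, 23, 38, 39, LHR, SFO), (SEA, 8, 19, 16, DEN, NRT), (SEA, 8, 19, 16, LAX, BOS), (SEA, 8, 19, 16, LHR, MIA), (SEA, 8, 19, 16, LHR, SFO)}
π_{city, code} gives {(SEA, BOS), (SEA, MIA), (SEA, NRT), (SEA, SFO)} (12 duplicate(s) eliminated).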